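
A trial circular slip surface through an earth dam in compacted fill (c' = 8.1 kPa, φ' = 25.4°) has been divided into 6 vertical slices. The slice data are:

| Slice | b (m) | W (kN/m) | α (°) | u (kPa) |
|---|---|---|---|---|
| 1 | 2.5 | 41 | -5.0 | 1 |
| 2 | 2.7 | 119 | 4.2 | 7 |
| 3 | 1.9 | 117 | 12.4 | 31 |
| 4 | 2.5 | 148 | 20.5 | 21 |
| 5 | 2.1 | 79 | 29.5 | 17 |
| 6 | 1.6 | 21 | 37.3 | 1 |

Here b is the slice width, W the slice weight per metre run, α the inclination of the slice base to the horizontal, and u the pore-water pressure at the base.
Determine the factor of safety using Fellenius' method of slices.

FS = 1.99

Ordinary method of slices: FS = Σ[c'·Δl_i + (W_i cosα_i − u_i·Δl_i)·tanφ'] / Σ W_i sinα_i, with Δl_i = b_i / cosα_i.
Slice 1: Δl = 2.5/cos(-5.0°) = 2.510 m; N'_1 = 41·cos(-5.0°) − 1·2.510 = 38.3; c'Δl = 20.33; W sinα = -3.6
Slice 2: Δl = 2.7/cos4.2° = 2.707 m; N'_2 = 119·cos4.2° − 7·2.707 = 99.7; c'Δl = 21.93; W sinα = 8.7
Slice 3: Δl = 1.9/cos12.4° = 1.945 m; N'_3 = 117·cos12.4° − 31·1.945 = 54.0; c'Δl = 15.76; W sinα = 25.1
Slice 4: Δl = 2.5/cos20.5° = 2.669 m; N'_4 = 148·cos20.5° − 21·2.669 = 82.6; c'Δl = 21.62; W sinα = 51.8
Slice 5: Δl = 2.1/cos29.5° = 2.413 m; N'_5 = 79·cos29.5° − 17·2.413 = 27.7; c'Δl = 19.54; W sinα = 38.9
Slice 6: Δl = 1.6/cos37.3° = 2.011 m; N'_6 = 21·cos37.3° − 1·2.011 = 14.7; c'Δl = 16.29; W sinα = 12.7
Σc'Δl = 115.5 kN/m; ΣN' = 317.0 kN/m; ΣW sinα = 133.7 kN/m
Resisting = 115.5 + 317.0·tan25.4° = 115.5 + 150.5 = 266.0 kN/m
FS = 266.0 / 133.7 = 1.989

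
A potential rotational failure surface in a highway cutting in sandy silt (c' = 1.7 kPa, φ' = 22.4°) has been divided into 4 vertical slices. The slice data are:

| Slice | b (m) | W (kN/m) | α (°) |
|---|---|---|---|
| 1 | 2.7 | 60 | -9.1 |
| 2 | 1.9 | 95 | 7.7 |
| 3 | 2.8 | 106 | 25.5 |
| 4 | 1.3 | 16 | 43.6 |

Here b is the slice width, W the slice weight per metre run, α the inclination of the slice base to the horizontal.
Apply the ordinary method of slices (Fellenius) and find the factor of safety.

Ordinary method of slices: FS = Σ[c'·Δl_i + (W_i cosα_i)·tanφ'] / Σ W_i sinα_i, with Δl_i = b_i / cosα_i.
Slice 1: Δl = 2.7/cos(-9.1°) = 2.734 m; N'_1 = 60·cos(-9.1°) = 59.2; c'Δl = 4.65; W sinα = -9.5
Slice 2: Δl = 1.9/cos7.7° = 1.917 m; N'_2 = 95·cos7.7° = 94.1; c'Δl = 3.26; W sinα = 12.7
Slice 3: Δl = 2.8/cos25.5° = 3.102 m; N'_3 = 106·cos25.5° = 95.7; c'Δl = 5.27; W sinα = 45.6
Slice 4: Δl = 1.3/cos43.6° = 1.795 m; N'_4 = 16·cos43.6° = 11.6; c'Δl = 3.05; W sinα = 11.0
Σc'Δl = 16.2 kN/m; ΣN' = 260.6 kN/m; ΣW sinα = 59.9 kN/m
Resisting = 16.2 + 260.6·tan22.4° = 16.2 + 107.4 = 123.7 kN/m
FS = 123.7 / 59.9 = 2.064

FS = 2.06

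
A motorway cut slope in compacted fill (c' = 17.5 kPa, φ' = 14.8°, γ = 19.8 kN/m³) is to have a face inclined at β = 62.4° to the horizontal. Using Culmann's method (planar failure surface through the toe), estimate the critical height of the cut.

H_c = 9.30 m

Culmann's analysis gives the critical failure plane at α_cr = (β + φ')/2 = (62.4 + 14.8)/2 = 38.6°, and the critical height
H_c = (4c'/γ) · sinβ cosφ' / [1 − cos(β − φ')]
    = (4·17.5/19.8) · sin62.4°·cos14.8° / [1 − cos(47.6°)]
    = 3.535 · 0.8862·0.9668 / [1 − 0.6743]
    = 3.535 · 0.8568 / 0.3257
    = 9.30 m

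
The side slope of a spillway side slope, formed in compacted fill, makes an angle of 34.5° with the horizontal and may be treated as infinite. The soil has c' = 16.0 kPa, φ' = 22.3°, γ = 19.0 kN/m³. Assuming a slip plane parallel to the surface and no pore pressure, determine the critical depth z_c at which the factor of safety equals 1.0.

Setting FS = 1.00 in FS = [c' + γz cos²β tanφ'] / [γz sinβ cosβ] and solving for z:
z = c' / [γ cosβ (FS·sinβ − cosβ·tanφ')]
  = 16.0 / [19.0·cos34.5°·(1.00·sin34.5° − cos34.5°·tan22.3°)]
  = 16.0 / [19.0·0.8241·(1.00·0.5664 − 0.8241·0.4101)]
  = 16.0 / 3.5765 = 4.474 m

z_c = 4.47 m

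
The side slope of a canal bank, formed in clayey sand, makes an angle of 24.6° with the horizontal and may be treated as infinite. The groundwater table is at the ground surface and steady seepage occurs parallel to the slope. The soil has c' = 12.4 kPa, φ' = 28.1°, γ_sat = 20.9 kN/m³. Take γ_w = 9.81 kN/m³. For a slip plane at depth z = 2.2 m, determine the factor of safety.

With seepage parallel to the slope and the water table at the surface, the effective normal stress on the slip plane uses the buoyant unit weight γ' = γ_sat − γ_w while the driving shear stress uses γ_sat:
FS = [c' + γ' z cos²β tanφ'] / [γ_sat z sinβ cosβ]
γ' = 20.9 − 9.81 = 11.09 kN/m³
Numerator = 12.4 + 11.09·2.2·cos²24.6°·tan28.1° = 12.4 + 11.09·2.2·0.8267·0.5340 = 23.170 kPa
Denominator = 20.9·2.2·sin24.6°·cos24.6° = 20.9·2.2·0.4163·0.9092 = 17.403 kPa
FS = 23.170 / 17.403 = 1.331

FS = 1.33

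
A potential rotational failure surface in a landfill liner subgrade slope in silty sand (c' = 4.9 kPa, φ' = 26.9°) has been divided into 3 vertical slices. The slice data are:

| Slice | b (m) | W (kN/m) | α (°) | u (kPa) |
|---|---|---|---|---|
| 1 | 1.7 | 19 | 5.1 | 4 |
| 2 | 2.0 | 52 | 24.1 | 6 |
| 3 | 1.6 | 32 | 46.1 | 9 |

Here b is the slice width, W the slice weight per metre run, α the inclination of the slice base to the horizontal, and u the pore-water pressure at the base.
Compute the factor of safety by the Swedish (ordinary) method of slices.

Ordinary method of slices: FS = Σ[c'·Δl_i + (W_i cosα_i − u_i·Δl_i)·tanφ'] / Σ W_i sinα_i, with Δl_i = b_i / cosα_i.
Slice 1: Δl = 1.7/cos5.1° = 1.707 m; N'_1 = 19·cos5.1° − 4·1.707 = 12.1; c'Δl = 8.36; W sinα = 1.7
Slice 2: Δl = 2.0/cos24.1° = 2.191 m; N'_2 = 52·cos24.1° − 6·2.191 = 34.3; c'Δl = 10.74; W sinα = 21.2
Slice 3: Δl = 1.6/cos46.1° = 2.307 m; N'_3 = 32·cos46.1° − 9·2.307 = 1.4; c'Δl = 11.31; W sinα = 23.1
Σc'Δl = 30.4 kN/m; ΣN' = 47.8 kN/m; ΣW sinα = 46.0 kN/m
Resisting = 30.4 + 47.8·tan26.9° = 30.4 + 24.3 = 54.7 kN/m
FS = 54.7 / 46.0 = 1.189

FS = 1.19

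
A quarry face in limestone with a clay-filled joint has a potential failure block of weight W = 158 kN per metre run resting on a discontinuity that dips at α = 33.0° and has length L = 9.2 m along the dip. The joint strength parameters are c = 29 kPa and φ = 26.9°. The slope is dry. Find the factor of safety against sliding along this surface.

Resolving the block weight along and normal to the plane and applying the Mohr–Coulomb strength on the joint:
N' = W cosα = 158·cos33.0° = 132.5 kN/m
Driving force T = W sinα = 158·sin33.0° = 86.1 kN/m
Resisting force R = c·L + N'·tanφ = 29·9.2 + 132.5·tan26.9° = 266.8 + 67.2 = 334.0 kN/m
FS = R / T = 334.0 / 86.1 = 3.882

FS = 3.88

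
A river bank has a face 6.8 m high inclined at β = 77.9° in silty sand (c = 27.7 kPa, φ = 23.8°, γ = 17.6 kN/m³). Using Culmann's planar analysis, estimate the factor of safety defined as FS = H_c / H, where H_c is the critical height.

H_c = (4c/γ) · sinβ cosφ / [1 − cos(β − φ)]
    = (4·27.7/17.6) · sin77.9°·cos23.8° / [1 − cos54.1°]
    = 6.295 · 0.8946 / 0.4136 = 13.62 m
FS = H_c / H = 13.62 / 6.8 = 2.002

FS = 2.00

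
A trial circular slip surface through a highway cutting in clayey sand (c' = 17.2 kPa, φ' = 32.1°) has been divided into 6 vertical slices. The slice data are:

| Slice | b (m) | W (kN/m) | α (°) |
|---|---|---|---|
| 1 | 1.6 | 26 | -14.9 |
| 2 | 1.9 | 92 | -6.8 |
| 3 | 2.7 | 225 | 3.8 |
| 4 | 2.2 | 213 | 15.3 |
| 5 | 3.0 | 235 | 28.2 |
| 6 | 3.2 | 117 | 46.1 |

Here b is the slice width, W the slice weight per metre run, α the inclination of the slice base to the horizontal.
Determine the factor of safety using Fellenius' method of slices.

FS = 3.25

Ordinary method of slices: FS = Σ[c'·Δl_i + (W_i cosα_i)·tanφ'] / Σ W_i sinα_i, with Δl_i = b_i / cosα_i.
Slice 1: Δl = 1.6/cos(-14.9°) = 1.656 m; N'_1 = 26·cos(-14.9°) = 25.1; c'Δl = 28.48; W sinα = -6.7
Slice 2: Δl = 1.9/cos(-6.8°) = 1.913 m; N'_2 = 92·cos(-6.8°) = 91.4; c'Δl = 32.91; W sinα = -10.9
Slice 3: Δl = 2.7/cos3.8° = 2.706 m; N'_3 = 225·cos3.8° = 224.5; c'Δl = 46.54; W sinα = 14.9
Slice 4: Δl = 2.2/cos15.3° = 2.281 m; N'_4 = 213·cos15.3° = 205.5; c'Δl = 39.23; W sinα = 56.2
Slice 5: Δl = 3.0/cos28.2° = 3.404 m; N'_5 = 235·cos28.2° = 207.1; c'Δl = 58.55; W sinα = 111.0
Slice 6: Δl = 3.2/cos46.1° = 4.615 m; N'_6 = 117·cos46.1° = 81.1; c'Δl = 79.38; W sinα = 84.3
Σc'Δl = 285.1 kN/m; ΣN' = 834.7 kN/m; ΣW sinα = 248.9 kN/m
Resisting = 285.1 + 834.7·tan32.1° = 285.1 + 523.6 = 808.7 kN/m
FS = 808.7 / 248.9 = 3.249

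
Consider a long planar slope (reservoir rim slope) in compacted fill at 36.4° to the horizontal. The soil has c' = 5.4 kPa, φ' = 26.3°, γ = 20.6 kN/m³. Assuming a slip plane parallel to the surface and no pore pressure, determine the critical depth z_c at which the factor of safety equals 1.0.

Setting FS = 1.00 in FS = [c' + γz cos²β tanφ'] / [γz sinβ cosβ] and solving for z:
z = c' / [γ cosβ (FS·sinβ − cosβ·tanφ')]
  = 5.4 / [20.6·cos36.4°·(1.00·sin36.4° − cos36.4°·tan26.3°)]
  = 5.4 / [20.6·0.8049·(1.00·0.5934 − 0.8049·0.4942)]
  = 5.4 / 3.2435 = 1.665 m

z_c = 1.66 m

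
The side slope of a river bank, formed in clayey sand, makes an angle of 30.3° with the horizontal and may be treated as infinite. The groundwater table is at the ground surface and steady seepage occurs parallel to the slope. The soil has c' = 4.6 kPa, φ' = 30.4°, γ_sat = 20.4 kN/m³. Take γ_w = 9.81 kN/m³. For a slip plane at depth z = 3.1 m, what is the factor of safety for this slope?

FS = 0.69

With seepage parallel to the slope and the water table at the surface, the effective normal stress on the slip plane uses the buoyant unit weight γ' = γ_sat − γ_w while the driving shear stress uses γ_sat:
FS = [c' + γ' z cos²β tanφ'] / [γ_sat z sinβ cosβ]
γ' = 20.4 − 9.81 = 10.59 kN/m³
Numerator = 4.6 + 10.59·3.1·cos²30.3°·tan30.4° = 4.6 + 10.59·3.1·0.7455·0.5867 = 18.958 kPa
Denominator = 20.4·3.1·sin30.3°·cos30.3° = 20.4·3.1·0.5045·0.8634 = 27.548 kPa
FS = 18.958 / 27.548 = 0.688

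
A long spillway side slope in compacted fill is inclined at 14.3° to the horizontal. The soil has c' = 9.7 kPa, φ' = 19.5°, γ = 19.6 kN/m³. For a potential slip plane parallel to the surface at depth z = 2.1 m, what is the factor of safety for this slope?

For an infinite slope with a slip plane parallel to the surface (no pore pressure): FS = [c' + γz cos²β tanφ'] / [γz sinβ cosβ].
γz = 19.6·2.1 = 41.16 kN/m²
Numerator = 9.7 + 41.16·cos²14.3°·tan19.5° = 9.7 + 41.16·0.9390·0.3541 = 23.386 kPa
Denominator = 41.16·sin14.3°·cos14.3° = 41.16·0.2470·0.9690 = 9.851 kPa
FS = 23.386 / 9.851 = 2.374

FS = 2.37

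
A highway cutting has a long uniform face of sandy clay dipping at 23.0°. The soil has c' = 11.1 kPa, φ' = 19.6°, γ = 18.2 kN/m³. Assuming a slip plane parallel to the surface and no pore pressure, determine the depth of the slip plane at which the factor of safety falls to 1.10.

Setting FS = 1.10 in FS = [c' + γz cos²β tanφ'] / [γz sinβ cosβ] and solving for z:
z = c' / [γ cosβ (FS·sinβ − cosβ·tanφ')]
  = 11.1 / [18.2·cos23.0°·(1.10·sin23.0° − cos23.0°·tan19.6°)]
  = 11.1 / [18.2·0.9205·(1.10·0.3907 − 0.9205·0.3561)]
  = 11.1 / 1.7093 = 6.494 m

z = 6.49 m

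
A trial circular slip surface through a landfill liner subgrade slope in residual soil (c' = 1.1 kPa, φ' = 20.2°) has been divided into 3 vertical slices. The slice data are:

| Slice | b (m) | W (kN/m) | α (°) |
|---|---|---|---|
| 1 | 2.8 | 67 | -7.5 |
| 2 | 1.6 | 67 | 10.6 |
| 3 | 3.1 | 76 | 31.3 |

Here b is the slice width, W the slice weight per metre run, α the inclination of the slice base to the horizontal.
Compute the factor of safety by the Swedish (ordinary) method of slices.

Ordinary method of slices: FS = Σ[c'·Δl_i + (W_i cosα_i)·tanφ'] / Σ W_i sinα_i, with Δl_i = b_i / cosα_i.
Slice 1: Δl = 2.8/cos(-7.5°) = 2.824 m; N'_1 = 67·cos(-7.5°) = 66.4; c'Δl = 3.11; W sinα = -8.7
Slice 2: Δl = 1.6/cos10.6° = 1.628 m; N'_2 = 67·cos10.6° = 65.9; c'Δl = 1.79; W sinα = 12.3
Slice 3: Δl = 3.1/cos31.3° = 3.628 m; N'_3 = 76·cos31.3° = 64.9; c'Δl = 3.99; W sinα = 39.5
Σc'Δl = 8.9 kN/m; ΣN' = 197.2 kN/m; ΣW sinα = 43.1 kN/m
Resisting = 8.9 + 197.2·tan20.2° = 8.9 + 72.6 = 81.5 kN/m
FS = 81.5 / 43.1 = 1.891

FS = 1.89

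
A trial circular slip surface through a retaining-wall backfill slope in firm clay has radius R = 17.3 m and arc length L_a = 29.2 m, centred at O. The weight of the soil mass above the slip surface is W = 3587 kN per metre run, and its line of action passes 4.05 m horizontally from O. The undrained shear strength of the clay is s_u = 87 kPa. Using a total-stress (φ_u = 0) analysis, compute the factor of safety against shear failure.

FS = 3.03

Taking moments about the centre O, the resisting moment is provided by the undrained shear strength acting along the arc:
M_R = s_u·L_a·R = 87·29.20·17.3 = 43948.9 kN·m/m
M_D = W·d = 3587·4.05 = 14527.3 kN·m/m
FS = M_R / M_D = 43948.9 / 14527.3 = 3.025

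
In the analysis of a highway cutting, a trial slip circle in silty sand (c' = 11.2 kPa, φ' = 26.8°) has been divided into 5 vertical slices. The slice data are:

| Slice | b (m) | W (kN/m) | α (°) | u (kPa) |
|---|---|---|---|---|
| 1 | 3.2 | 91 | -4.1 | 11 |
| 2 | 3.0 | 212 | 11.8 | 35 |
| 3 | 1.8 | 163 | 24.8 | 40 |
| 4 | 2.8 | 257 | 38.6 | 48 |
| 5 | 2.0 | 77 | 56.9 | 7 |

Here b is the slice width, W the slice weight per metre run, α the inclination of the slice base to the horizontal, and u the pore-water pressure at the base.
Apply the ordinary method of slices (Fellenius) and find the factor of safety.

FS = 0.94

Ordinary method of slices: FS = Σ[c'·Δl_i + (W_i cosα_i − u_i·Δl_i)·tanφ'] / Σ W_i sinα_i, with Δl_i = b_i / cosα_i.
Slice 1: Δl = 3.2/cos(-4.1°) = 3.208 m; N'_1 = 91·cos(-4.1°) − 11·3.208 = 55.5; c'Δl = 35.93; W sinα = -6.5
Slice 2: Δl = 3.0/cos11.8° = 3.065 m; N'_2 = 212·cos11.8° − 35·3.065 = 100.3; c'Δl = 34.33; W sinα = 43.4
Slice 3: Δl = 1.8/cos24.8° = 1.983 m; N'_3 = 163·cos24.8° − 40·1.983 = 68.7; c'Δl = 22.21; W sinα = 68.4
Slice 4: Δl = 2.8/cos38.6° = 3.583 m; N'_4 = 257·cos38.6° − 48·3.583 = 28.9; c'Δl = 40.13; W sinα = 160.3
Slice 5: Δl = 2.0/cos56.9° = 3.662 m; N'_5 = 77·cos56.9° − 7·3.662 = 16.4; c'Δl = 41.02; W sinα = 64.5
Σc'Δl = 173.6 kN/m; ΣN' = 269.7 kN/m; ΣW sinα = 330.1 kN/m
Resisting = 173.6 + 269.7·tan26.8° = 173.6 + 136.2 = 309.8 kN/m
FS = 309.8 / 330.1 = 0.939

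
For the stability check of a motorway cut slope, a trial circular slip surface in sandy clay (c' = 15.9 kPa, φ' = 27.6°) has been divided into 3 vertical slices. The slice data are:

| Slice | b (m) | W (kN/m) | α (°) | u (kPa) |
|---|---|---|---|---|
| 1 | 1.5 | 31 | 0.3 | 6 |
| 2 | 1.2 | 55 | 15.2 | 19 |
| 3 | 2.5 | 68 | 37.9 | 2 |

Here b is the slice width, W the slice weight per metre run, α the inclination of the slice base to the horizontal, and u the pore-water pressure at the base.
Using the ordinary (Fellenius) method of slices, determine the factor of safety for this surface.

FS = 2.58

Ordinary method of slices: FS = Σ[c'·Δl_i + (W_i cosα_i − u_i·Δl_i)·tanφ'] / Σ W_i sinα_i, with Δl_i = b_i / cosα_i.
Slice 1: Δl = 1.5/cos0.3° = 1.500 m; N'_1 = 31·cos0.3° − 6·1.500 = 22.0; c'Δl = 23.85; W sinα = 0.2
Slice 2: Δl = 1.2/cos15.2° = 1.244 m; N'_2 = 55·cos15.2° − 19·1.244 = 29.4; c'Δl = 19.77; W sinα = 14.4
Slice 3: Δl = 2.5/cos37.9° = 3.168 m; N'_3 = 68·cos37.9° − 2·3.168 = 47.3; c'Δl = 50.37; W sinα = 41.8
Σc'Δl = 94.0 kN/m; ΣN' = 98.8 kN/m; ΣW sinα = 56.4 kN/m
Resisting = 94.0 + 98.8·tan27.6° = 94.0 + 51.6 = 145.6 kN/m
FS = 145.6 / 56.4 = 2.584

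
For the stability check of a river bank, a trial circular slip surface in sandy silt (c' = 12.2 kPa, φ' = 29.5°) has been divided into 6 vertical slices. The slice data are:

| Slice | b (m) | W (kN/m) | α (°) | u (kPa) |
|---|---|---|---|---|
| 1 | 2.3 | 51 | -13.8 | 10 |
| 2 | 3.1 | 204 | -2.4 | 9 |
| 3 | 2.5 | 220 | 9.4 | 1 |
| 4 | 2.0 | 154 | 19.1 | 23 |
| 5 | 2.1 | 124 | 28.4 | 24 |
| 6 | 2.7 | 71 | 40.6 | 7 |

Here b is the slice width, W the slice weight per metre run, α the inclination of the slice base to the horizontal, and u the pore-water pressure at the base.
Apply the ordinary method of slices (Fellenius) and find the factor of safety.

FS = 3.11

Ordinary method of slices: FS = Σ[c'·Δl_i + (W_i cosα_i − u_i·Δl_i)·tanφ'] / Σ W_i sinα_i, with Δl_i = b_i / cosα_i.
Slice 1: Δl = 2.3/cos(-13.8°) = 2.368 m; N'_1 = 51·cos(-13.8°) − 10·2.368 = 25.8; c'Δl = 28.89; W sinα = -12.2
Slice 2: Δl = 3.1/cos(-2.4°) = 3.103 m; N'_2 = 204·cos(-2.4°) − 9·3.103 = 175.9; c'Δl = 37.85; W sinα = -8.5
Slice 3: Δl = 2.5/cos9.4° = 2.534 m; N'_3 = 220·cos9.4° − 1·2.534 = 214.5; c'Δl = 30.92; W sinα = 35.9
Slice 4: Δl = 2.0/cos19.1° = 2.117 m; N'_4 = 154·cos19.1° − 23·2.117 = 96.8; c'Δl = 25.82; W sinα = 50.4
Slice 5: Δl = 2.1/cos28.4° = 2.387 m; N'_5 = 124·cos28.4° − 24·2.387 = 51.8; c'Δl = 29.13; W sinα = 59.0
Slice 6: Δl = 2.7/cos40.6° = 3.556 m; N'_6 = 71·cos40.6° − 7·3.556 = 29.0; c'Δl = 43.38; W sinα = 46.2
Σc'Δl = 196.0 kN/m; ΣN' = 593.9 kN/m; ΣW sinα = 170.8 kN/m
Resisting = 196.0 + 593.9·tan29.5° = 196.0 + 336.0 = 532.0 kN/m
FS = 532.0 / 170.8 = 3.115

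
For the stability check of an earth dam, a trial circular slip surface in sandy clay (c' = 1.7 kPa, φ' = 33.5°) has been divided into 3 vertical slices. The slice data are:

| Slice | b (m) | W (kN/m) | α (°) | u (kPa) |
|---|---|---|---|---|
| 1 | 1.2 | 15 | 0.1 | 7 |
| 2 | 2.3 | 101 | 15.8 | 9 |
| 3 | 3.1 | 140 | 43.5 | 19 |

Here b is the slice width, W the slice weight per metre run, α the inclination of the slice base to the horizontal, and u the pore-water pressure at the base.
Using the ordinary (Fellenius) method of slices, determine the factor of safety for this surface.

Ordinary method of slices: FS = Σ[c'·Δl_i + (W_i cosα_i − u_i·Δl_i)·tanφ'] / Σ W_i sinα_i, with Δl_i = b_i / cosα_i.
Slice 1: Δl = 1.2/cos0.1° = 1.200 m; N'_1 = 15·cos0.1° − 7·1.200 = 6.6; c'Δl = 2.04; W sinα = 0.0
Slice 2: Δl = 2.3/cos15.8° = 2.390 m; N'_2 = 101·cos15.8° − 9·2.390 = 75.7; c'Δl = 4.06; W sinα = 27.5
Slice 3: Δl = 3.1/cos43.5° = 4.274 m; N'_3 = 140·cos43.5° − 19·4.274 = 20.4; c'Δl = 7.27; W sinα = 96.4
Σc'Δl = 13.4 kN/m; ΣN' = 102.6 kN/m; ΣW sinα = 123.9 kN/m
Resisting = 13.4 + 102.6·tan33.5° = 13.4 + 67.9 = 81.3 kN/m
FS = 81.3 / 123.9 = 0.656

FS = 0.66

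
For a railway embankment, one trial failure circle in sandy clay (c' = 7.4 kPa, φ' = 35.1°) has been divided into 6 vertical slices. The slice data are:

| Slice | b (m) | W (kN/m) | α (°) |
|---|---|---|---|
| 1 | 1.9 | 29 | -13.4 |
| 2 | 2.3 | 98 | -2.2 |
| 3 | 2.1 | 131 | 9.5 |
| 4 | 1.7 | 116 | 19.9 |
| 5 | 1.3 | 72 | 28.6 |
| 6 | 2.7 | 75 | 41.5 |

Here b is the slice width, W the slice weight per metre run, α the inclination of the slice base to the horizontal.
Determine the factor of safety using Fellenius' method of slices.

FS = 3.25

Ordinary method of slices: FS = Σ[c'·Δl_i + (W_i cosα_i)·tanφ'] / Σ W_i sinα_i, with Δl_i = b_i / cosα_i.
Slice 1: Δl = 1.9/cos(-13.4°) = 1.953 m; N'_1 = 29·cos(-13.4°) = 28.2; c'Δl = 14.45; W sinα = -6.7
Slice 2: Δl = 2.3/cos(-2.2°) = 2.302 m; N'_2 = 98·cos(-2.2°) = 97.9; c'Δl = 17.03; W sinα = -3.8
Slice 3: Δl = 2.1/cos9.5° = 2.129 m; N'_3 = 131·cos9.5° = 129.2; c'Δl = 15.76; W sinα = 21.6
Slice 4: Δl = 1.7/cos19.9° = 1.808 m; N'_4 = 116·cos19.9° = 109.1; c'Δl = 13.38; W sinα = 39.5
Slice 5: Δl = 1.3/cos28.6° = 1.481 m; N'_5 = 72·cos28.6° = 63.2; c'Δl = 10.96; W sinα = 34.5
Slice 6: Δl = 2.7/cos41.5° = 3.605 m; N'_6 = 75·cos41.5° = 56.2; c'Δl = 26.68; W sinα = 49.7
Σc'Δl = 98.3 kN/m; ΣN' = 483.8 kN/m; ΣW sinα = 134.8 kN/m
Resisting = 98.3 + 483.8·tan35.1° = 98.3 + 340.0 = 438.3 kN/m
FS = 438.3 / 134.8 = 3.252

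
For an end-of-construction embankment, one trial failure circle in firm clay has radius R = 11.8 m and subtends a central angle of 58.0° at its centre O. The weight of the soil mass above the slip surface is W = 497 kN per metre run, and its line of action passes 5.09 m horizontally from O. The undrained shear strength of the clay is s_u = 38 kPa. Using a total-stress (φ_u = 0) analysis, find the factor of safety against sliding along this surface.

FS = 2.12

Taking moments about the centre O, the resisting moment is provided by the undrained shear strength acting along the arc:
Arc length L_a = R·θ = 11.8·(58.0°·π/180) = 11.8·1.0123 = 11.95 m
M_R = s_u·L_a·R = 38·11.95·11.8 = 5356.2 kN·m/m
M_D = W·d = 497·5.09 = 2529.7 kN·m/m
FS = M_R / M_D = 5356.2 / 2529.7 = 2.117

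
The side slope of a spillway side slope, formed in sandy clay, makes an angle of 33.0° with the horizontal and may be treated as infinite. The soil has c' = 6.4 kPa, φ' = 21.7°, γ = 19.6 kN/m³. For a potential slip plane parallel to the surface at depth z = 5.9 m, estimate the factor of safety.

For an infinite slope with a slip plane parallel to the surface (no pore pressure): FS = [c' + γz cos²β tanφ'] / [γz sinβ cosβ].
γz = 19.6·5.9 = 115.64 kN/m²
Numerator = 6.4 + 115.64·cos²33.0°·tan21.7° = 6.4 + 115.64·0.7034·0.3979 = 38.768 kPa
Denominator = 115.64·sin33.0°·cos33.0° = 115.64·0.5446·0.8387 = 52.821 kPa
FS = 38.768 / 52.821 = 0.734

FS = 0.73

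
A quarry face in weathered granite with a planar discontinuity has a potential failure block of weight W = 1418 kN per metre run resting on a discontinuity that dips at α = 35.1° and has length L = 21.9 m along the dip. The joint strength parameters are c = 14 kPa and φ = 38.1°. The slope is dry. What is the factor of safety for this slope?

Resolving the block weight along and normal to the plane and applying the Mohr–Coulomb strength on the joint:
N' = W cosα = 1418·cos35.1° = 1160.1 kN/m
Driving force T = W sinα = 1418·sin35.1° = 815.4 kN/m
Resisting force R = c·L + N'·tanφ = 14·21.9 + 1160.1·tan38.1° = 306.6 + 909.7 = 1216.3 kN/m
FS = R / T = 1216.3 / 815.4 = 1.492

FS = 1.49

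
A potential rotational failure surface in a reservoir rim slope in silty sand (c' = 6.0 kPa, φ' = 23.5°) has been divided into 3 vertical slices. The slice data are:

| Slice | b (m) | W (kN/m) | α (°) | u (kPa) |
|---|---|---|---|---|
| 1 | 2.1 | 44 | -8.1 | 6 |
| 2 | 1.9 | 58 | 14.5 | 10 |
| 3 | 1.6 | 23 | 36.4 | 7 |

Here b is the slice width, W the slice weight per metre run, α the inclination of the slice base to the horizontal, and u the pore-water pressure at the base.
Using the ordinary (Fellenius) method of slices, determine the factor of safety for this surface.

FS = 3.08

Ordinary method of slices: FS = Σ[c'·Δl_i + (W_i cosα_i − u_i·Δl_i)·tanφ'] / Σ W_i sinα_i, with Δl_i = b_i / cosα_i.
Slice 1: Δl = 2.1/cos(-8.1°) = 2.121 m; N'_1 = 44·cos(-8.1°) − 6·2.121 = 30.8; c'Δl = 12.73; W sinα = -6.2
Slice 2: Δl = 1.9/cos14.5° = 1.963 m; N'_2 = 58·cos14.5° − 10·1.963 = 36.5; c'Δl = 11.78; W sinα = 14.5
Slice 3: Δl = 1.6/cos36.4° = 1.988 m; N'_3 = 23·cos36.4° − 7·1.988 = 4.6; c'Δl = 11.93; W sinα = 13.6
Σc'Δl = 36.4 kN/m; ΣN' = 72.0 kN/m; ΣW sinα = 22.0 kN/m
Resisting = 36.4 + 72.0·tan23.5° = 36.4 + 31.3 = 67.7 kN/m
FS = 67.7 / 22.0 = 3.082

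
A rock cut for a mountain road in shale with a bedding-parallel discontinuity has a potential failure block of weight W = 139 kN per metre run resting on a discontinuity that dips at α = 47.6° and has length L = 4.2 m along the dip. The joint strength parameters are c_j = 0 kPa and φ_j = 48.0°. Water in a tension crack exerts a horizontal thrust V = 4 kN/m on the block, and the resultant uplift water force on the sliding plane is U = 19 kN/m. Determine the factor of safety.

Resolving the block weight along and normal to the plane and applying the Mohr–Coulomb strength on the joint:
N' = W cosα − U − V sinα = 139·cos47.6° − 19 − 4·sin47.6° = 71.8 kN/m
Driving force T = W sinα + V cosα = 139·sin47.6° + 4·cos47.6° = 105.3 kN/m
Resisting force R = c_j·L + N'·tanφ_j = 0·4.2 + 71.8·tan48.0° = 0.0 + 79.7 = 79.7 kN/m
FS = R / T = 79.7 / 105.3 = 0.757

FS = 0.76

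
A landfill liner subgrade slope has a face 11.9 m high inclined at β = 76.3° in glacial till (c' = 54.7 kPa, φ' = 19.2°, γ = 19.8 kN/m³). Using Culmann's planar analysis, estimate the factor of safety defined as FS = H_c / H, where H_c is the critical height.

FS = 1.87

H_c = (4c'/γ) · sinβ cosφ' / [1 − cos(β − φ')]
    = (4·54.7/19.8) · sin76.3°·cos19.2° / [1 − cos57.1°]
    = 11.051 · 0.9175 / 0.4568 = 22.19 m
FS = H_c / H = 22.19 / 11.9 = 1.865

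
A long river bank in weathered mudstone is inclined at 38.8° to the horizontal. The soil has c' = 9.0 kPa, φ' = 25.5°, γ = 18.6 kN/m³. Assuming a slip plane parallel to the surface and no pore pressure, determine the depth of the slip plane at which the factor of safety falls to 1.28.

Setting FS = 1.28 in FS = [c' + γz cos²β tanφ'] / [γz sinβ cosβ] and solving for z:
z = c' / [γ cosβ (FS·sinβ − cosβ·tanφ')]
  = 9.0 / [18.6·cos38.8°·(1.28·sin38.8° − cos38.8°·tan25.5°)]
  = 9.0 / [18.6·0.7793·(1.28·0.6266 − 0.7793·0.4770)]
  = 9.0 / 6.2379 = 1.443 m

z = 1.44 m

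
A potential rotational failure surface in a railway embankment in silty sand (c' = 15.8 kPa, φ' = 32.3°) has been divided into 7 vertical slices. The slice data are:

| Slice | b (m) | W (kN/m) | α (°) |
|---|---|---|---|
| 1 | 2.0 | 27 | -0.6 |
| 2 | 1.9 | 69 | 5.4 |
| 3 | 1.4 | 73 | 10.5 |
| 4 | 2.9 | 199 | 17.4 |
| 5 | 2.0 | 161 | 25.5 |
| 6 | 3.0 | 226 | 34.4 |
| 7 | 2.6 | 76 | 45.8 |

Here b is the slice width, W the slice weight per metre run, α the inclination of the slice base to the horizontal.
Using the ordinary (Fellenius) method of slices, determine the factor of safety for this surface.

Ordinary method of slices: FS = Σ[c'·Δl_i + (W_i cosα_i)·tanφ'] / Σ W_i sinα_i, with Δl_i = b_i / cosα_i.
Slice 1: Δl = 2.0/cos(-0.6°) = 2.000 m; N'_1 = 27·cos(-0.6°) = 27.0; c'Δl = 31.60; W sinα = -0.3
Slice 2: Δl = 1.9/cos5.4° = 1.908 m; N'_2 = 69·cos5.4° = 68.7; c'Δl = 30.15; W sinα = 6.5
Slice 3: Δl = 1.4/cos10.5° = 1.424 m; N'_3 = 73·cos10.5° = 71.8; c'Δl = 22.50; W sinα = 13.3
Slice 4: Δl = 2.9/cos17.4° = 3.039 m; N'_4 = 199·cos17.4° = 189.9; c'Δl = 48.02; W sinα = 59.5
Slice 5: Δl = 2.0/cos25.5° = 2.216 m; N'_5 = 161·cos25.5° = 145.3; c'Δl = 35.01; W sinα = 69.3
Slice 6: Δl = 3.0/cos34.4° = 3.636 m; N'_6 = 226·cos34.4° = 186.5; c'Δl = 57.45; W sinα = 127.7
Slice 7: Δl = 2.6/cos45.8° = 3.729 m; N'_7 = 76·cos45.8° = 53.0; c'Δl = 58.92; W sinα = 54.5
Σc'Δl = 283.7 kN/m; ΣN' = 742.1 kN/m; ΣW sinα = 330.5 kN/m
Resisting = 283.7 + 742.1·tan32.3° = 283.7 + 469.2 = 752.8 kN/m
FS = 752.8 / 330.5 = 2.278

FS = 2.28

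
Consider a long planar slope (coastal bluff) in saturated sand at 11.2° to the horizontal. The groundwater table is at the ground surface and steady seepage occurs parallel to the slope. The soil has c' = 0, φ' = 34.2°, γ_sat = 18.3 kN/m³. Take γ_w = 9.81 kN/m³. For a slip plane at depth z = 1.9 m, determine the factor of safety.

FS = 1.59

With seepage parallel to the slope and the water table at the surface, the effective normal stress on the slip plane uses the buoyant unit weight γ' = γ_sat − γ_w while the driving shear stress uses γ_sat:
FS = [c' + γ' z cos²β tanφ'] / [γ_sat z sinβ cosβ]
(For c' = 0 this reduces to FS = (γ'/γ_sat)·tanφ'/tanβ.)
γ' = 18.3 − 9.81 = 8.49 kN/m³
Numerator = 0.0 + 8.49·1.9·cos²11.2°·tan34.2° = 0.0 + 8.49·1.9·0.9623·0.6796 = 10.549 kPa
Denominator = 18.3·1.9·sin11.2°·cos11.2° = 18.3·1.9·0.1942·0.9810 = 6.625 kPa
FS = 10.549 / 6.625 = 1.592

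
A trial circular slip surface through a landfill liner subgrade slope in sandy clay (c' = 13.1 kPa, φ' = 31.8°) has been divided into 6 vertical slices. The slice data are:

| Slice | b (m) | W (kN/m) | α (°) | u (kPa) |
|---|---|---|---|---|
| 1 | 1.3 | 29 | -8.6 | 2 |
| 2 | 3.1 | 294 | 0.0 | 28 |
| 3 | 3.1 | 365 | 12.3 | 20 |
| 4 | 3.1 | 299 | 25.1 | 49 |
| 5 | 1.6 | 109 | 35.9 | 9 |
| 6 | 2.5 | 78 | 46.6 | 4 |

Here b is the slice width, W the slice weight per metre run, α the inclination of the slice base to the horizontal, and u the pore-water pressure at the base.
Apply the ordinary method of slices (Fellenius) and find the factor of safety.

FS = 2.11

Ordinary method of slices: FS = Σ[c'·Δl_i + (W_i cosα_i − u_i·Δl_i)·tanφ'] / Σ W_i sinα_i, with Δl_i = b_i / cosα_i.
Slice 1: Δl = 1.3/cos(-8.6°) = 1.315 m; N'_1 = 29·cos(-8.6°) − 2·1.315 = 26.0; c'Δl = 17.22; W sinα = -4.3
Slice 2: Δl = 3.1/cos0.0° = 3.100 m; N'_2 = 294·cos0.0° − 28·3.100 = 207.2; c'Δl = 40.61; W sinα = 0.0
Slice 3: Δl = 3.1/cos12.3° = 3.173 m; N'_3 = 365·cos12.3° − 20·3.173 = 293.2; c'Δl = 41.56; W sinα = 77.8
Slice 4: Δl = 3.1/cos25.1° = 3.423 m; N'_4 = 299·cos25.1° − 49·3.423 = 103.0; c'Δl = 44.84; W sinα = 126.8
Slice 5: Δl = 1.6/cos35.9° = 1.975 m; N'_5 = 109·cos35.9° − 9·1.975 = 70.5; c'Δl = 25.88; W sinα = 63.9
Slice 6: Δl = 2.5/cos46.6° = 3.639 m; N'_6 = 78·cos46.6° − 4·3.639 = 39.0; c'Δl = 47.66; W sinα = 56.7
Σc'Δl = 217.8 kN/m; ΣN' = 739.0 kN/m; ΣW sinα = 320.8 kN/m
Resisting = 217.8 + 739.0·tan31.8° = 217.8 + 458.2 = 676.0 kN/m
FS = 676.0 / 320.8 = 2.107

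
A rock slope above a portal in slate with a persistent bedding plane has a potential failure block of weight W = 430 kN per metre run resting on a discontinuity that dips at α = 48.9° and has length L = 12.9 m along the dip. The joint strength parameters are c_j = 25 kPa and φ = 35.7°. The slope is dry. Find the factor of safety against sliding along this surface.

Resolving the block weight along and normal to the plane and applying the Mohr–Coulomb strength on the joint:
N' = W cosα = 430·cos48.9° = 282.7 kN/m
Driving force T = W sinα = 430·sin48.9° = 324.0 kN/m
Resisting force R = c_j·L + N'·tanφ = 25·12.9 + 282.7·tan35.7° = 322.5 + 203.1 = 525.6 kN/m
FS = R / T = 525.6 / 324.0 = 1.622

FS = 1.62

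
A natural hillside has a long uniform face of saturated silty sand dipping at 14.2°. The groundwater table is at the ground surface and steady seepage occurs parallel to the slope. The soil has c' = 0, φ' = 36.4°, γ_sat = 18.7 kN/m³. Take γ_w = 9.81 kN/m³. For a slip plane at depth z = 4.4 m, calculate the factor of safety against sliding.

FS = 1.39

With seepage parallel to the slope and the water table at the surface, the effective normal stress on the slip plane uses the buoyant unit weight γ' = γ_sat − γ_w while the driving shear stress uses γ_sat:
FS = [c' + γ' z cos²β tanφ'] / [γ_sat z sinβ cosβ]
(For c' = 0 this reduces to FS = (γ'/γ_sat)·tanφ'/tanβ.)
γ' = 18.7 − 9.81 = 8.89 kN/m³
Numerator = 0.0 + 8.89·4.4·cos²14.2°·tan36.4° = 0.0 + 8.89·4.4·0.9398·0.7373 = 27.103 kPa
Denominator = 18.7·4.4·sin14.2°·cos14.2° = 18.7·4.4·0.2453·0.9694 = 19.567 kPa
FS = 27.103 / 19.567 = 1.385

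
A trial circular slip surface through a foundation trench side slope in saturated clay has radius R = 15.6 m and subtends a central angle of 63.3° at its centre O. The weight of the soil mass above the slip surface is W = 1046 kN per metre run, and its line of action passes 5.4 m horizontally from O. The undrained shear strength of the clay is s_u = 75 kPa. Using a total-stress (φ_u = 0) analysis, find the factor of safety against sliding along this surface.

Taking moments about the centre O, the resisting moment is provided by the undrained shear strength acting along the arc:
Arc length L_a = R·θ = 15.6·(63.3°·π/180) = 15.6·1.1048 = 17.23 m
M_R = s_u·L_a·R = 75·17.23·15.6 = 20164.7 kN·m/m
M_D = W·d = 1046·5.4 = 5648.4 kN·m/m
FS = M_R / M_D = 20164.7 / 5648.4 = 3.570

FS = 3.57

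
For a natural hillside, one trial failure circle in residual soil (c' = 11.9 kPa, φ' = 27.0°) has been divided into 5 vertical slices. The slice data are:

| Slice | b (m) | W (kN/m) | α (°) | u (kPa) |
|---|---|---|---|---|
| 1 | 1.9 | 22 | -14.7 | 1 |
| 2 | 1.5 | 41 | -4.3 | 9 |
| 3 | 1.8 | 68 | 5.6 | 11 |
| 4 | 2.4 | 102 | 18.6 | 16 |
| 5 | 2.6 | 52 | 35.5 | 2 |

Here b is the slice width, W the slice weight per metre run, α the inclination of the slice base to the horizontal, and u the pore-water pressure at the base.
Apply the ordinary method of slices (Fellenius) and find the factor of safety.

FS = 3.72

Ordinary method of slices: FS = Σ[c'·Δl_i + (W_i cosα_i − u_i·Δl_i)·tanφ'] / Σ W_i sinα_i, with Δl_i = b_i / cosα_i.
Slice 1: Δl = 1.9/cos(-14.7°) = 1.964 m; N'_1 = 22·cos(-14.7°) − 1·1.964 = 19.3; c'Δl = 23.38; W sinα = -5.6
Slice 2: Δl = 1.5/cos(-4.3°) = 1.504 m; N'_2 = 41·cos(-4.3°) − 9·1.504 = 27.3; c'Δl = 17.90; W sinα = -3.1
Slice 3: Δl = 1.8/cos5.6° = 1.809 m; N'_3 = 68·cos5.6° − 11·1.809 = 47.8; c'Δl = 21.52; W sinα = 6.6
Slice 4: Δl = 2.4/cos18.6° = 2.532 m; N'_4 = 102·cos18.6° − 16·2.532 = 56.2; c'Δl = 30.13; W sinα = 32.5
Slice 5: Δl = 2.6/cos35.5° = 3.194 m; N'_5 = 52·cos35.5° − 2·3.194 = 35.9; c'Δl = 38.00; W sinα = 30.2
Σc'Δl = 130.9 kN/m; ΣN' = 186.5 kN/m; ΣW sinα = 60.7 kN/m
Resisting = 130.9 + 186.5·tan27.0° = 130.9 + 95.0 = 226.0 kN/m
FS = 226.0 / 60.7 = 3.722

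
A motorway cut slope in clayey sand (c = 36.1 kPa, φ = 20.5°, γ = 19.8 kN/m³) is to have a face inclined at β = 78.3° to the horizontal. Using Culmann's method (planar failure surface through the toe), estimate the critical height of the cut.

H_c = 14.32 m

Culmann's analysis gives the critical failure plane at α_cr = (β + φ)/2 = (78.3 + 20.5)/2 = 49.4°, and the critical height
H_c = (4c/γ) · sinβ cosφ / [1 − cos(β − φ)]
    = (4·36.1/19.8) · sin78.3°·cos20.5° / [1 − cos(57.8°)]
    = 7.293 · 0.9792·0.9367 / [1 − 0.5329]
    = 7.293 · 0.9172 / 0.4671
    = 14.32 m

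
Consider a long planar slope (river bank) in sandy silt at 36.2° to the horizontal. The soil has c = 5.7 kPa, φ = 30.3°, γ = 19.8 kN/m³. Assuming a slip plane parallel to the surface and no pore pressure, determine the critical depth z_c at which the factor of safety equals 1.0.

Setting FS = 1.00 in FS = [c + γz cos²β tanφ] / [γz sinβ cosβ] and solving for z:
z = c / [γ cosβ (FS·sinβ − cosβ·tanφ)]
  = 5.7 / [19.8·cos36.2°·(1.00·sin36.2° − cos36.2°·tan30.3°)]
  = 5.7 / [19.8·0.8070·(1.00·0.5906 − 0.8070·0.5844)]
  = 5.7 / 1.9023 = 2.996 m

z_c = 3.00 m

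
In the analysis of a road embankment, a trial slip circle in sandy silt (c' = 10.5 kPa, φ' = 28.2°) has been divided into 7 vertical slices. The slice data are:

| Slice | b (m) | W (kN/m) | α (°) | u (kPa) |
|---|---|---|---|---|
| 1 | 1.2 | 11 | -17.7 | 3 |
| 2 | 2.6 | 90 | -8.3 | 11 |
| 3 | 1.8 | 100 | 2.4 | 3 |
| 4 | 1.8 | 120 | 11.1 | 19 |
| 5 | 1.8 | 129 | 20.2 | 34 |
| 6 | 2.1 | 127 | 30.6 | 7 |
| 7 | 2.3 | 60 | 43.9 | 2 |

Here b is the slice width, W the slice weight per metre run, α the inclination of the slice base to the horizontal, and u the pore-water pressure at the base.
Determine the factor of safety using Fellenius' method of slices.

Ordinary method of slices: FS = Σ[c'·Δl_i + (W_i cosα_i − u_i·Δl_i)·tanφ'] / Σ W_i sinα_i, with Δl_i = b_i / cosα_i.
Slice 1: Δl = 1.2/cos(-17.7°) = 1.260 m; N'_1 = 11·cos(-17.7°) − 3·1.260 = 6.7; c'Δl = 13.23; W sinα = -3.3
Slice 2: Δl = 2.6/cos(-8.3°) = 2.628 m; N'_2 = 90·cos(-8.3°) − 11·2.628 = 60.2; c'Δl = 27.59; W sinα = -13.0
Slice 3: Δl = 1.8/cos2.4° = 1.802 m; N'_3 = 100·cos2.4° − 3·1.802 = 94.5; c'Δl = 18.92; W sinα = 4.2
Slice 4: Δl = 1.8/cos11.1° = 1.834 m; N'_4 = 120·cos11.1° − 19·1.834 = 82.9; c'Δl = 19.26; W sinα = 23.1
Slice 5: Δl = 1.8/cos20.2° = 1.918 m; N'_5 = 129·cos20.2° − 34·1.918 = 55.9; c'Δl = 20.14; W sinα = 44.5
Slice 6: Δl = 2.1/cos30.6° = 2.440 m; N'_6 = 127·cos30.6° − 7·2.440 = 92.2; c'Δl = 25.62; W sinα = 64.6
Slice 7: Δl = 2.3/cos43.9° = 3.192 m; N'_7 = 60·cos43.9° − 2·3.192 = 36.8; c'Δl = 33.52; W sinα = 41.6
Σc'Δl = 158.3 kN/m; ΣN' = 429.2 kN/m; ΣW sinα = 161.7 kN/m
Resisting = 158.3 + 429.2·tan28.2° = 158.3 + 230.1 = 388.4 kN/m
FS = 388.4 / 161.7 = 2.401

FS = 2.40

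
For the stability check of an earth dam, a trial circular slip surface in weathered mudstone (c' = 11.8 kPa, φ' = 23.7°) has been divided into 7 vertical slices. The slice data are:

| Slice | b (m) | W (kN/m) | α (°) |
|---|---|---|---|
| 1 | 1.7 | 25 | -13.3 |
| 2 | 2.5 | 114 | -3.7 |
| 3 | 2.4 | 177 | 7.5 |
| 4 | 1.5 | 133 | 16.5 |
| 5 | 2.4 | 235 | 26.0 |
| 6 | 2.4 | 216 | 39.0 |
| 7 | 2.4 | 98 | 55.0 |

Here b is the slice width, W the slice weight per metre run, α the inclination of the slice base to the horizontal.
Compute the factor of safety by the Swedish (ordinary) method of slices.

FS = 1.63

Ordinary method of slices: FS = Σ[c'·Δl_i + (W_i cosα_i)·tanφ'] / Σ W_i sinα_i, with Δl_i = b_i / cosα_i.
Slice 1: Δl = 1.7/cos(-13.3°) = 1.747 m; N'_1 = 25·cos(-13.3°) = 24.3; c'Δl = 20.61; W sinα = -5.8
Slice 2: Δl = 2.5/cos(-3.7°) = 2.505 m; N'_2 = 114·cos(-3.7°) = 113.8; c'Δl = 29.56; W sinα = -7.4
Slice 3: Δl = 2.4/cos7.5° = 2.421 m; N'_3 = 177·cos7.5° = 175.5; c'Δl = 28.56; W sinα = 23.1
Slice 4: Δl = 1.5/cos16.5° = 1.564 m; N'_4 = 133·cos16.5° = 127.5; c'Δl = 18.46; W sinα = 37.8
Slice 5: Δl = 2.4/cos26.0° = 2.670 m; N'_5 = 235·cos26.0° = 211.2; c'Δl = 31.51; W sinα = 103.0
Slice 6: Δl = 2.4/cos39.0° = 3.088 m; N'_6 = 216·cos39.0° = 167.9; c'Δl = 36.44; W sinα = 135.9
Slice 7: Δl = 2.4/cos55.0° = 4.184 m; N'_7 = 98·cos55.0° = 56.2; c'Δl = 49.37; W sinα = 80.3
Σc'Δl = 214.5 kN/m; ΣN' = 876.4 kN/m; ΣW sinα = 367.0 kN/m
Resisting = 214.5 + 876.4·tan23.7° = 214.5 + 384.7 = 599.2 kN/m
FS = 599.2 / 367.0 = 1.633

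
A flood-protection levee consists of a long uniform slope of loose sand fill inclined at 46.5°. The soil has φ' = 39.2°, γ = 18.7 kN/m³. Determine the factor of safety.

FS = 0.77

For a dry cohesionless infinite slope the factor of safety is FS = tanφ' / tanβ.
FS = tan39.2° / tan46.5° = 0.8156 / 1.0538 = 0.774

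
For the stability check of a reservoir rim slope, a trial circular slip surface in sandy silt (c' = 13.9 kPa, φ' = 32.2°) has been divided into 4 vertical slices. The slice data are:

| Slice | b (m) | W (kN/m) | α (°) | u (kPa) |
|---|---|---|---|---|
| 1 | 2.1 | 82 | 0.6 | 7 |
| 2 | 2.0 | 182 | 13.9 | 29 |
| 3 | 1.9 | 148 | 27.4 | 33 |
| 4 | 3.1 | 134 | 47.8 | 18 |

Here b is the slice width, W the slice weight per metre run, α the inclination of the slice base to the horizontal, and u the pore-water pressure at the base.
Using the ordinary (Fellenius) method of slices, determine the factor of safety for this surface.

Ordinary method of slices: FS = Σ[c'·Δl_i + (W_i cosα_i − u_i·Δl_i)·tanφ'] / Σ W_i sinα_i, with Δl_i = b_i / cosα_i.
Slice 1: Δl = 2.1/cos0.6° = 2.100 m; N'_1 = 82·cos0.6° − 7·2.100 = 67.3; c'Δl = 29.19; W sinα = 0.9
Slice 2: Δl = 2.0/cos13.9° = 2.060 m; N'_2 = 182·cos13.9° − 29·2.060 = 116.9; c'Δl = 28.64; W sinα = 43.7
Slice 3: Δl = 1.9/cos27.4° = 2.140 m; N'_3 = 148·cos27.4° − 33·2.140 = 60.8; c'Δl = 29.75; W sinα = 68.1
Slice 4: Δl = 3.1/cos47.8° = 4.615 m; N'_4 = 134·cos47.8° − 18·4.615 = 6.9; c'Δl = 64.15; W sinα = 99.3
Σc'Δl = 151.7 kN/m; ΣN' = 251.9 kN/m; ΣW sinα = 212.0 kN/m
Resisting = 151.7 + 251.9·tan32.2° = 151.7 + 158.6 = 310.4 kN/m
FS = 310.4 / 212.0 = 1.464

FS = 1.46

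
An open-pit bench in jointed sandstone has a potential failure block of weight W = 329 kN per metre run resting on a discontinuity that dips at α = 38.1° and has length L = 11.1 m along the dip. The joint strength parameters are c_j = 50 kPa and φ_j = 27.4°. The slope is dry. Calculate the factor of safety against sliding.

FS = 3.40

Resolving the block weight along and normal to the plane and applying the Mohr–Coulomb strength on the joint:
N' = W cosα = 329·cos38.1° = 258.9 kN/m
Driving force T = W sinα = 329·sin38.1° = 203.0 kN/m
Resisting force R = c_j·L + N'·tanφ_j = 50·11.1 + 258.9·tan27.4° = 555.0 + 134.2 = 689.2 kN/m
FS = R / T = 689.2 / 203.0 = 3.395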